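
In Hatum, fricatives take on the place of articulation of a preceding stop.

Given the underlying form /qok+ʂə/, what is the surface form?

[qokxə]

/ʂ/ is a voiceless retroflex fricative. The preceding trigger /k/ is velar, so /ʂ/ must become velar as well.
Changing only its place to velar gives [x] — the voiceless velar fricative.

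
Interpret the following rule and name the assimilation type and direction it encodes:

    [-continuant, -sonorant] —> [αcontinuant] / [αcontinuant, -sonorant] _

progressive manner assimilation

The rule copies [continuant] (continuancy) from the environment onto the target stops; since [±continuant] encodes the stop/fricative manner contrast, the assimilating dimension is manner.
Since the environment is written before the underscore, the trigger precedes the target; the direction is progressive.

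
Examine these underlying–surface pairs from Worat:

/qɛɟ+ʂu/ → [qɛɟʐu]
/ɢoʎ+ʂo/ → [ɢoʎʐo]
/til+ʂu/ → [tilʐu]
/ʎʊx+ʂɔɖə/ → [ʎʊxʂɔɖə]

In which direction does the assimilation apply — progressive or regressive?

progressive

Underlying /ʂ/ is realised as [ʐ] next to /ɟ/; /ɟ/ itself does not change.
The change voiceless → voiced matches the voicing of the preceding /ɟ/, identifying this as voicing assimilation.
Checking the remaining alternations: /ʂ/ → [ʐ] after /ʎ/ (voiceless → voiced, matching voiced); /ʂ/ → [ʐ] after /l/ (voiceless → voiced, matching voiced) — only voicing changes, and always toward the preceding segment.
Nothing changes in [ʎʊxʂɔɖə]: there the adjacent consonants already agree in voicing (/ʂ/ and /x/ are both voiceless), so this form is consistent with the same rule.
Since the segment that changes follows the conditioning segment, the assimilation is progressive.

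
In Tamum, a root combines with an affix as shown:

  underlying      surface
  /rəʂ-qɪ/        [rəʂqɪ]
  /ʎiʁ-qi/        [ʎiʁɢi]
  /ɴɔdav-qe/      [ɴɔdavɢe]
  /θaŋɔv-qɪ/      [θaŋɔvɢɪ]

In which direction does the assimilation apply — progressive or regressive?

progressive

The segment that alternates is /q/, which surfaces as [ɢ] when adjacent to /ʁ/.
The change voiceless → voiced matches the voicing of the preceding /ʁ/, identifying this as voicing assimilation.
The same holds elsewhere in the data: /q/ → [ɢ] after /v/ (voiceless → voiced, matching voiced) — only voicing changes, and always toward the preceding segment.
No alternation appears in [rəʂqɪ]: there the adjacent consonants already agree in voicing (/q/ and /ʂ/ are both voiceless), so this form is consistent with the same rule.
Since the segment that changes follows the conditioning segment, the assimilation is progressive.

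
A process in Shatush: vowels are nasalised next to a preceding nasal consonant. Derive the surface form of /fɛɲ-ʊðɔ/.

[fɛɲʊ̃ðɔ]

The vowel /ʊ/ is adjacent to the preceding nasal /ɲ/, so it acquires [+nasal] and surfaces as [ʊ̃].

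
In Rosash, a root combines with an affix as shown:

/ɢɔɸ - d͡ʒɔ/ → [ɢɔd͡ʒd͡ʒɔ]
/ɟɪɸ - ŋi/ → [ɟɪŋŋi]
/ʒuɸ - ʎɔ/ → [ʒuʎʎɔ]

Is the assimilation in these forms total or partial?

total assimilation

Comparing underlying and surface forms, /ɸ/ → [d͡ʒ] is the alternation; the neighbouring /d͡ʒ/ is constant.
The output [d͡ʒ] is identical to the trigger /d͡ʒ/ — every feature (place, manner, voicing) has been copied — so this is total assimilation.
The other forms behave the same way: /ɸ/ → [ŋ] before /ŋ/; /ɸ/ → [ʎ] before /ʎ/ — in each case the output is a copy of the following consonant.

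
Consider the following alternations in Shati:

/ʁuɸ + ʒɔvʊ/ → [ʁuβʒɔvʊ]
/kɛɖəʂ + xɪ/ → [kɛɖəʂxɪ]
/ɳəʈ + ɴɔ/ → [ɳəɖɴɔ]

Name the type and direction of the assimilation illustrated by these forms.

The segment that alternates is /ɸ/, which surfaces as [β] when adjacent to /ʒ/.
The change voiceless → voiced matches the voicing of the following /ʒ/, identifying this as voicing assimilation.
Place and manner are unchanged, so the assimilation is partial, not total.
Checking the remaining alternation: /ʈ/ → [ɖ] before /ɴ/ (voiceless → voiced, matching voiced) — only voicing changes, and always toward the following segment.
Nothing changes in [kɛɖəʂxɪ]: there the adjacent consonants already agree in voicing (/ʂ/ and /x/ are both voiceless), so this form is consistent with the same rule.
The trigger is the following segment, so the direction is regressive (anticipatory).

regressive voicing assimilation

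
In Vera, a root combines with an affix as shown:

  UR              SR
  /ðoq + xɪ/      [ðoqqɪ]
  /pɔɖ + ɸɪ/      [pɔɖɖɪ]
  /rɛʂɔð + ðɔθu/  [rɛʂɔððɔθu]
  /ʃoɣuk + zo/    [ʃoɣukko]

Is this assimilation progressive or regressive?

The segment that alternates is /x/, which surfaces as [q] when adjacent to /q/.
The output [q] is identical to the trigger /q/ — every feature (place, manner, voicing) has been copied — so this is total assimilation.
The other forms behave the same way: /ɸ/ → [ɖ] after /ɖ/; /z/ → [k] after /k/ — in each case the output is a copy of the preceding consonant.
In [rɛʂɔððɔθu] the two consonants at the boundary are already identical (/ð/ + /ð/), so the rule applies vacuously and nothing changes.
Since the segment that changes follows the conditioning segment, the assimilation is progressive.

progressive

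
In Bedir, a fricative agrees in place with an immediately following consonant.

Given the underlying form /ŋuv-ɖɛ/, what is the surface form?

The rule targets /v/ (voiced labiodental fricative), which sits before the trigger /ɖ/ (retroflex).
A voiced retroflex fricative is [ʐ], so the surface segment is [ʐ].

[ŋuʐɖɛ]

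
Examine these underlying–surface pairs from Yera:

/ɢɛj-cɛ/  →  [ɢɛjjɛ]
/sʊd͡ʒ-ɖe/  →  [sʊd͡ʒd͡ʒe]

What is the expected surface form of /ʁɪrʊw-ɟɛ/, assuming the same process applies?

[ʁɪrʊwwɛ]

The data show progressive total assimilation (/c/ → [j] after /j/; /ɖ/ → [d͡ʒ] after /d͡ʒ/): in every case the target segment becomes identical to its preceding neighbour, copying more than a single feature.
/ɟ/ is the segment targeted by the rule; it sits immediately after /w/, so it assimilates completely and surfaces as [w].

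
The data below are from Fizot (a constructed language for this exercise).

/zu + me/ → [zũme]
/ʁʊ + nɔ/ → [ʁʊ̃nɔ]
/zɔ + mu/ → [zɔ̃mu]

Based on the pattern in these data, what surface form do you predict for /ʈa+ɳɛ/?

The data show regressive nasality assimilation (vowel nasalisation): /u/ → [ũ] before /m/; /ʊ/ → [ʊ̃] before /n/; /ɔ/ → [ɔ̃] before /m/ — a vowel is nasalised by an immediately following nasal consonant.
/a/ sits next to the nasal /ɳ/ and is therefore nasalised to [ã].

[ʈãɳɛ]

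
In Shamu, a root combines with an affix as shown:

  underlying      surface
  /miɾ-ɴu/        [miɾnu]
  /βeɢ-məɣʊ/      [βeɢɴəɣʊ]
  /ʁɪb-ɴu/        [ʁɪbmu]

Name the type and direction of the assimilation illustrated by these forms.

Underlying /ɴ/ is realised as [n] next to /ɾ/; /ɾ/ itself does not change.
The change uvular → alveolar matches the place of the preceding /ɾ/, identifying this as place assimilation.
Manner and voice are unchanged, so the assimilation is partial, not total.
The other alternating forms pattern the same way: /m/ → [ɴ] after /ɢ/ (bilabial → uvular, matching uvular); /ɴ/ → [m] after /b/ (uvular → bilabial, matching bilabial) — only place changes, and always toward the preceding segment.
The trigger is the preceding segment, so the direction is progressive (perseverative).

progressive place assimilation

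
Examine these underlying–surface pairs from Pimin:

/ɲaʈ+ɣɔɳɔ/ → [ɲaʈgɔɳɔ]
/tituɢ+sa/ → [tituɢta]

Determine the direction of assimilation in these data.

Comparing underlying and surface forms, /ɣ/ → [g] is the alternation; the neighbouring /ʈ/ is constant.
The change fricative → stop matches the manner of the preceding /ʈ/, identifying this as manner assimilation.
Checking the remaining alternation: /s/ → [t] after /ɢ/ (fricative → stop, matching a stop) — only manner changes, and always toward the preceding segment.
The trigger is the preceding segment, so the direction is progressive (perseverative).

progressive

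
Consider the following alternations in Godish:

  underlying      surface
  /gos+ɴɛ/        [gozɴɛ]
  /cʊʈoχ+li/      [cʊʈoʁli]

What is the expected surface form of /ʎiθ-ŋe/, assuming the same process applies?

The data show regressive voicing assimilation: /s/ → [z] before /ɴ/; /χ/ → [ʁ] before /l/. In each pair only voicing changes, matching the following consonant, while place and manner stay constant.
/θ/ is a voiceless dental fricative. The following trigger /ŋ/ is voiced, so /θ/ must become voiced as well.
Changing only its voicing to voiced gives [ð] — the voiced dental fricative.

[ʎiðŋe]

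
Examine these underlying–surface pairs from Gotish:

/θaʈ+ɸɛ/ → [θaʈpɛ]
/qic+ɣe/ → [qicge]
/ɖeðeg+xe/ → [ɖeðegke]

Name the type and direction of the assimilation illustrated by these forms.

progressive manner assimilation

Comparing underlying and surface forms, /ɸ/ → [p] is the alternation; the neighbouring /ʈ/ is constant.
The change fricative → stop matches the manner of the preceding /ʈ/, identifying this as manner assimilation.
Place and voice are unchanged, so the assimilation is partial, not total.
The same holds elsewhere in the data: /ɣ/ → [g] after /c/ (fricative → stop, matching a stop); /x/ → [k] after /g/ (fricative → stop, matching a stop) — only manner changes, and always toward the preceding segment.
The trigger is the preceding segment, so the direction is progressive (perseverative).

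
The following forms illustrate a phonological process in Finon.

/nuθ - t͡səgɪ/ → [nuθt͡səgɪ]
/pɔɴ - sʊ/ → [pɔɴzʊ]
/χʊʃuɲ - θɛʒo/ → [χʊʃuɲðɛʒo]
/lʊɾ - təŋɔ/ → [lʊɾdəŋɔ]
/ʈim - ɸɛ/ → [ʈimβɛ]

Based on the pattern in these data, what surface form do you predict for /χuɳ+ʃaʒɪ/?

The data show progressive voicing assimilation: /s/ → [z] after /ɴ/; /θ/ → [ð] after /ɲ/; /t/ → [d] after /ɾ/; /ɸ/ → [β] after /m/. In each pair only voicing changes, matching the preceding consonant, while place and manner stay constant.
Nothing changes in [nuθt͡səgɪ]: there the adjacent consonants already agree in voicing (/t͡s/ and /θ/ are both voiceless), so this form is consistent with the same rule.
/ʃ/ is a voiceless postalveolar fricative. The preceding trigger /ɳ/ is voiced, so /ʃ/ must become voiced as well.
The voiced postalveolar fricative is [ʒ], so /ʃ/ → [ʒ].

[χuɳʒaʒɪ]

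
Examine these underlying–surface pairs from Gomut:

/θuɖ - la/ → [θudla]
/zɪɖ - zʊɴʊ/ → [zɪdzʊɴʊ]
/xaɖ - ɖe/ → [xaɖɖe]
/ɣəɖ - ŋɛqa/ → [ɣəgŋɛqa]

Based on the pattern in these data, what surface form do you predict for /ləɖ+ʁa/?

[ləɢʁa]

The data show regressive place assimilation: /ɖ/ → [d] before /l/; /ɖ/ → [d] before /z/; /ɖ/ → [g] before /ŋ/. In each pair only place changes, matching the following consonant, while manner and voice stay constant.
No alternation appears in [xaɖɖe]: there the adjacent consonants already agree in place (/ɖ/ and /ɖ/ are both retroflex), so this form is consistent with the same rule.
The rule targets /ɖ/ (voiced retroflex stop), which sits before the trigger /ʁ/ (uvular).
Changing only its place to uvular gives [ɢ] — the voiced uvular stop.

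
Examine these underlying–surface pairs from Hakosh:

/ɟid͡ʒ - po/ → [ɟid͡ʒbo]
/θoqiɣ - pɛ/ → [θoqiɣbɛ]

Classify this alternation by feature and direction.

The segment that alternates is /p/, which surfaces as [b] when adjacent to /d͡ʒ/.
/p/ is voiceless while /d͡ʒ/ is voiced; the output [b] is voiced, matching the trigger — so the feature that spreads is voicing.
Place and manner are unchanged, so the assimilation is partial, not total.
The same holds elsewhere in the data: /p/ → [b] after /ɣ/ (voiceless → voiced, matching voiced) — only voicing changes, and always toward the preceding segment.
Since the segment that changes follows the conditioning segment, the assimilation is progressive.

progressive voicing assimilation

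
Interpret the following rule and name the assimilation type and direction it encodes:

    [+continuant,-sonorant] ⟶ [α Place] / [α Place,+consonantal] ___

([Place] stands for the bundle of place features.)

progressive place assimilation

The rule copies the place features (abbreviated [Place]) from the environment onto the target, so the assimilating feature is place.
Since the environment is written before the underscore, the trigger precedes the target; the direction is progressive.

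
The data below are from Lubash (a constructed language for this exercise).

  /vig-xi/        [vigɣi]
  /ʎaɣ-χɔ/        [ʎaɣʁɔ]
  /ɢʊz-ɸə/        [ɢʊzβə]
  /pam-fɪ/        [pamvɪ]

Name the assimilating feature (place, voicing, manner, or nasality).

voicing

Underlying /x/ is realised as [ɣ] next to /g/; /g/ itself does not change.
The change voiceless → voiced matches the voicing of the preceding /g/, identifying this as voicing assimilation.
Checking the remaining alternations: /χ/ → [ʁ] after /ɣ/ (voiceless → voiced, matching voiced); /ɸ/ → [β] after /z/ (voiceless → voiced, matching voiced); /f/ → [v] after /m/ (voiceless → voiced, matching voiced) — only voicing changes, and always toward the preceding segment.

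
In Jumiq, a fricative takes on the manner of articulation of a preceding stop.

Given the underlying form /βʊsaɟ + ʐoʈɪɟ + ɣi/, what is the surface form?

The rule targets /ʐ/ (voiced retroflex fricative), which sits after the trigger /ɟ/ (stop).
The voiced retroflex stop is [ɖ], so /ʐ/ → [ɖ].
At the second juncture, /ɣ/ likewise becomes [g] adjacent to /ɟ/.

[βʊsaɟɖoʈɪɟgi]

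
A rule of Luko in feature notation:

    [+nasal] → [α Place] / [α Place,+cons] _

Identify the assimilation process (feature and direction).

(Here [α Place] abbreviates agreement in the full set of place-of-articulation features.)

progressive place assimilation

The rule copies the place features (abbreviated [Place]) from the environment onto the target, so the assimilating feature is place.
The conditioning segment sits to the left of the focus bar, meaning the trigger precedes the segment that changes — progressive assimilation.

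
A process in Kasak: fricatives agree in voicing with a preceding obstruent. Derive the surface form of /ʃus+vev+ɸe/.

/v/ is a voiced labiodental fricative. The preceding trigger /s/ is voiceless, so /v/ must become voiceless as well.
The voiceless labiodental fricative is [f], so /v/ → [f].
At the second juncture, /ɸ/ likewise becomes [β] adjacent to /v/.

[ʃusfevβe]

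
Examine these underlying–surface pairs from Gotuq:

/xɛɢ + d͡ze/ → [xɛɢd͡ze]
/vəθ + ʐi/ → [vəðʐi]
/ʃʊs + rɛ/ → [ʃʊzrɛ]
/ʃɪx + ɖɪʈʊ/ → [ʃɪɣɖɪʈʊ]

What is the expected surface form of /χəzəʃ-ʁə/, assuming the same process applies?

[χəzəʒʁə]

The data show regressive voicing assimilation: /θ/ → [ð] before /ʐ/; /s/ → [z] before /r/; /x/ → [ɣ] before /ɖ/. In each pair only voicing changes, matching the following consonant, while place and manner stay constant.
No alternation appears in [xɛɢd͡ze]: there the adjacent consonants already agree in voicing (/ɢ/ and /d͡z/ are both voiced), so this form is consistent with the same rule.
/ʃ/ is a voiceless postalveolar fricative. The following trigger /ʁ/ is voiced, so /ʃ/ must become voiced as well.
A voiced postalveolar fricative is [ʒ], so the surface segment is [ʒ].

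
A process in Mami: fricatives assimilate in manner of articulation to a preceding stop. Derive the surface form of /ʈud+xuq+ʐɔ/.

[ʈudkuqɖɔ]

The rule targets /x/ (voiceless velar fricative), which sits after the trigger /d/ (stop).
The voiceless velar stop is [k], so /x/ → [k].
At the second juncture, /ʐ/ likewise becomes [ɖ] adjacent to /q/.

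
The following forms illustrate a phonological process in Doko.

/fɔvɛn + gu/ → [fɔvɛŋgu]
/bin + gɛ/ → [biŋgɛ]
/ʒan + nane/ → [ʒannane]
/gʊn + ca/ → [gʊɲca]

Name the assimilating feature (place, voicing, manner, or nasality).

place

Underlying /n/ is realised as [ŋ] next to /g/; /g/ itself does not change.
The change alveolar → velar matches the place of the following /g/, identifying this as place assimilation.
The same holds elsewhere in the data: /n/ → [ɲ] before /c/ (alveolar → palatal, matching palatal) — only place changes, and always toward the following segment.
No alternation appears in [ʒannane]: there the adjacent consonants already agree in place (/n/ and /n/ are both alveolar), so this form is consistent with the same rule.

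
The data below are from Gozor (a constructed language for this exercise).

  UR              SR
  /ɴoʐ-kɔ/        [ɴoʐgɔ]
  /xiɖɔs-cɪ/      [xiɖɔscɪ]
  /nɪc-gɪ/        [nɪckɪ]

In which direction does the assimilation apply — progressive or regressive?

progressive

The segment that alternates is /k/, which surfaces as [g] when adjacent to /ʐ/.
The change voiceless → voiced matches the voicing of the preceding /ʐ/, identifying this as voicing assimilation.
The other alternating form patterns the same way: /g/ → [k] after /c/ (voiced → voiceless, matching voiceless) — only voicing changes, and always toward the preceding segment.
Nothing changes in [xiɖɔscɪ]: there the adjacent consonants already agree in voicing (/c/ and /s/ are both voiceless), so this form is consistent with the same rule.
The trigger is the preceding segment, so the direction is progressive (perseverative).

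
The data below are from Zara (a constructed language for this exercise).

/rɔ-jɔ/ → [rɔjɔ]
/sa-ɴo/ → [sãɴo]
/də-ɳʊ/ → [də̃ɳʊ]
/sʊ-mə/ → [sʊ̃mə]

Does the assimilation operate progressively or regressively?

The vowel /a/ surfaces as nasalised [ã] next to the following nasal /ɴ/ — it has acquired the [+nasal] feature of its neighbour.
The other forms show the same pattern: /ə/ → [ə̃] before /ɳ/; /ʊ/ → [ʊ̃] before /m/ — each time a vowel is nasalised next to a following nasal.
No change occurs in [rɔjɔ] because the vowel at the boundary is adjacent to an oral consonant, not a nasal (/ɔ/ next to /j/).
Because the conditioning nasal is to the right of the vowel that changes, the process is regressive (anticipatory).

regressive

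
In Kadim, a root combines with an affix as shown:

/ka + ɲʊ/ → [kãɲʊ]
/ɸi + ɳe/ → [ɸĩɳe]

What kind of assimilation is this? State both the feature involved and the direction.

regressive nasality assimilation (vowel nasalisation)

The vowel /a/ surfaces as nasalised [ã] next to the following nasal /ɲ/ — it has acquired the [+nasal] feature of its neighbour.
Likewise in the remaining data: /i/ → [ĩ] before /ɳ/ — each time a vowel is nasalised next to a following nasal.
Because the conditioning nasal is to the right of the vowel that changes, the process is regressive (anticipatory).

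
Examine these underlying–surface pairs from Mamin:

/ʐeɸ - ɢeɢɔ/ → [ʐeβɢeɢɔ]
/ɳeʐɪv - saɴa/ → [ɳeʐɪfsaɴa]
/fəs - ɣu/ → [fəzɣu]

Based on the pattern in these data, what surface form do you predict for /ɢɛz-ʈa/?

[ɢɛsʈa]

The data show regressive voicing assimilation: /ɸ/ → [β] before /ɢ/; /v/ → [f] before /s/; /s/ → [z] before /ɣ/. In each pair only voicing changes, matching the following consonant, while place and manner stay constant.
The rule targets /z/ (voiced alveolar fricative), which sits before the trigger /ʈ/ (voiceless).
Changing only its voicing to voiceless gives [s] — the voiceless alveolar fricative.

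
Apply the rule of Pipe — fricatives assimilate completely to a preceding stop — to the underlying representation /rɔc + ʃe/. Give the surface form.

/ʃ/ is the segment targeted by the rule; it sits immediately after /c/, so it assimilates completely and surfaces as [c].

[rɔcce]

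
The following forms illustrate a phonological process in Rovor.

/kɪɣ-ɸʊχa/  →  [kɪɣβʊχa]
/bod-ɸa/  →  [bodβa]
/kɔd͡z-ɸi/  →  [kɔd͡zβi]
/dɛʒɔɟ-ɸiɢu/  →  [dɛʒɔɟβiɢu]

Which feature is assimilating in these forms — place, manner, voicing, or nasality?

voicing

Underlying /ɸ/ is realised as [β] next to /ɣ/; /ɣ/ itself does not change.
/ɸ/ is voiceless while /ɣ/ is voiced; the output [β] is voiced, matching the trigger — so the feature that spreads is voicing.
The same holds elsewhere in the data: /ɸ/ → [β] after /d/ (voiceless → voiced, matching voiced); /ɸ/ → [β] after /d͡z/ (voiceless → voiced, matching voiced); /ɸ/ → [β] after /ɟ/ (voiceless → voiced, matching voiced) — only voicing changes, and always toward the preceding segment.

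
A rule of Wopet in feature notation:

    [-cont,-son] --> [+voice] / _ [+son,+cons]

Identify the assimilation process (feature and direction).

regressive voicing assimilation

The structural change is [+voice], and the conditioning segment [+son,+cons] (a sonorant consonant) is itself voiced, so the target comes to share the voicing of its neighbour — voicing assimilation.
Since the environment is written after the underscore, the trigger follows the target; the direction is regressive.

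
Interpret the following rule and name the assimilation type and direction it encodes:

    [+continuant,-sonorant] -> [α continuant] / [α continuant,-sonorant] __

The shared variable α links the value of [continuant] on the target to that of the neighbouring obstruent. [continuant] distinguishes stops from fricatives — a manner-of-articulation feature — so this is manner assimilation.
Since the environment is written before the underscore, the trigger precedes the target; the direction is progressive.

progressive manner assimilation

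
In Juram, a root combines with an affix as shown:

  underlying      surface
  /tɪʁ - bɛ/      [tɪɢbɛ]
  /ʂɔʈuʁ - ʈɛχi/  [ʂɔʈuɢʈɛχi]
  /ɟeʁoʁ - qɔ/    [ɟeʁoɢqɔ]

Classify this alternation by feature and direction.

regressive manner assimilation

Underlying /ʁ/ is realised as [ɢ] next to /b/; /b/ itself does not change.
/ʁ/ is a fricative while /b/ is a stop; the output [ɢ] is a stop, matching the trigger — so the feature that spreads is manner.
Place and voice are unchanged, so the assimilation is partial, not total.
The same holds elsewhere in the data: /ʁ/ → [ɢ] before /ʈ/ (fricative → stop, matching a stop); /ʁ/ → [ɢ] before /q/ (fricative → stop, matching a stop) — only manner changes, and always toward the following segment.
The trigger is the following segment, so the direction is regressive (anticipatory).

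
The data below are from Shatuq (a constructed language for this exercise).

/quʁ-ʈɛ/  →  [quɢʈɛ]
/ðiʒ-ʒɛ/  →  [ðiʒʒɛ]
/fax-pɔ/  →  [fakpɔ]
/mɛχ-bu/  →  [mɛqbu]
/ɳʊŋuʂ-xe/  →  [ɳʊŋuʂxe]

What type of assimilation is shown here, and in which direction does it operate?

regressive manner assimilation

Underlying /ʁ/ is realised as [ɢ] next to /ʈ/; /ʈ/ itself does not change.
The change fricative → stop matches the manner of the following /ʈ/, identifying this as manner assimilation.
Place and voice are unchanged, so the assimilation is partial, not total.
The same holds elsewhere in the data: /x/ → [k] before /p/ (fricative → stop, matching a stop); /χ/ → [q] before /b/ (fricative → stop, matching a stop) — only manner changes, and always toward the following segment.
No alternation appears in [ðiʒʒɛ], [ɳʊŋuʂxe]: there the adjacent consonants already agree in manner (/ʒ/ and /ʒ/ are both fricatives; /ʂ/ and /x/ are both fricatives), so these forms are consistent with the same rule.
The trigger is the following segment, so the direction is regressive (anticipatory).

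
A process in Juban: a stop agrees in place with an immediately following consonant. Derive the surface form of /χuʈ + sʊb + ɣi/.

/ʈ/ is a voiceless retroflex stop. The following trigger /s/ is alveolar, so /ʈ/ must become alveolar as well.
A voiceless alveolar stop is [t], so the surface segment is [t].
At the second juncture, /b/ likewise becomes [g] adjacent to /ɣ/.

[χutsʊgɣi]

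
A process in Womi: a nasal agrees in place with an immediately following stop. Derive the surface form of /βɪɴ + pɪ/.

/ɴ/ is a voiced uvular nasal. The following trigger /p/ is bilabial, so /ɴ/ must become bilabial as well.
Changing only its place to bilabial gives [m] — the voiced bilabial nasal.

[βɪmpɪ]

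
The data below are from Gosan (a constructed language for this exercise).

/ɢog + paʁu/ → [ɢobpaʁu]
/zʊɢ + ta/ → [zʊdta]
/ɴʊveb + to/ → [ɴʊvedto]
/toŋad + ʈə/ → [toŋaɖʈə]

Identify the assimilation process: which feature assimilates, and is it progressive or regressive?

Underlying /g/ is realised as [b] next to /p/; /p/ itself does not change.
The change velar → bilabial matches the place of the following /p/, identifying this as place assimilation.
Manner and voice are unchanged, so the assimilation is partial, not total.
The same holds elsewhere in the data: /ɢ/ → [d] before /t/ (uvular → alveolar, matching alveolar); /b/ → [d] before /t/ (bilabial → alveolar, matching alveolar); /d/ → [ɖ] before /ʈ/ (alveolar → retroflex, matching retroflex) — only place changes, and always toward the following segment.
Since the segment that changes precedes the conditioning segment, the assimilation is regressive.

regressive place assimilation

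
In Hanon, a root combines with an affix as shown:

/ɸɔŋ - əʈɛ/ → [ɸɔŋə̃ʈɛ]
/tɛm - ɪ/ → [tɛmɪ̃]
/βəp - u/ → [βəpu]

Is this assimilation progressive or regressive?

The vowel /ə/ surfaces as nasalised [ə̃] next to the preceding nasal /ŋ/ — it has acquired the [+nasal] feature of its neighbour.
Likewise in the remaining data: /ɪ/ → [ɪ̃] after /m/ — each time a vowel is nasalised next to a preceding nasal.
No change occurs in [βəpu] because the vowel at the boundary is adjacent to an oral consonant, not a nasal (/u/ next to /p/).
Because the conditioning nasal is to the left of the vowel that changes, the process is progressive (perseverative).

progressive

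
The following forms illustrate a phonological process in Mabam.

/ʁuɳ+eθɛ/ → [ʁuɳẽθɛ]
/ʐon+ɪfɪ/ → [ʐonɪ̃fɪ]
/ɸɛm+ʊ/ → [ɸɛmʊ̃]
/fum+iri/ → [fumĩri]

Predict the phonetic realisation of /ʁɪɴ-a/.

[ʁɪɴã]

The data show progressive nasality assimilation (vowel nasalisation): /e/ → [ẽ] after /ɳ/; /ɪ/ → [ɪ̃] after /n/; /ʊ/ → [ʊ̃] after /m/; /i/ → [ĩ] after /m/ — a vowel is nasalised by an immediately preceding nasal consonant.
The vowel /a/ is adjacent to the preceding nasal /ɴ/, so it acquires [+nasal] and surfaces as [ã].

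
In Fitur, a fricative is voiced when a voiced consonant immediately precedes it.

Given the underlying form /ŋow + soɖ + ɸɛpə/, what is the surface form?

[ŋowzoɖβɛpə]

/s/ is a voiceless alveolar fricative. The preceding trigger /w/ is voiced, so /s/ must become voiced as well.
Changing only its voicing to voiced gives [z] — the voiced alveolar fricative.
The same rule applies at the second boundary: /ɸ/ → [β] next to /ɖ/.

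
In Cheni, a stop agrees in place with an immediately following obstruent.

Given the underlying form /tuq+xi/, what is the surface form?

[tukxi]

The rule targets /q/ (voiceless uvular stop), which sits before the trigger /x/ (velar).
A voiceless velar stop is [k], so the surface segment is [k].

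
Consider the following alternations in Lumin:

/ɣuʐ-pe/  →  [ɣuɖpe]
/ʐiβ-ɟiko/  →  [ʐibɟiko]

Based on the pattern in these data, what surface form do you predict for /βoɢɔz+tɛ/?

[βoɢɔdtɛ]

The data show regressive manner assimilation: /ʐ/ → [ɖ] before /p/; /β/ → [b] before /ɟ/. In each pair only manner changes, matching the following consonant, while place and voice stay constant.
The rule targets /z/ (voiced alveolar fricative), which sits before the trigger /t/ (stop).
A voiced alveolar stop is [d], so the surface segment is [d].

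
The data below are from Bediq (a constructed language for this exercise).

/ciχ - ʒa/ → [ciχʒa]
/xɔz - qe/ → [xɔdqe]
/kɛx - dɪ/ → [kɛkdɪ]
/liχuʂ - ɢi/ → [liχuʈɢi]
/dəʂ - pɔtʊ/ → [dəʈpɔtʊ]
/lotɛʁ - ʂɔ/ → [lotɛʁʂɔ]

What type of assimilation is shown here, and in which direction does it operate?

The segment that alternates is /z/, which surfaces as [d] when adjacent to /q/.
The change fricative → stop matches the manner of the following /q/, identifying this as manner assimilation.
Place and voice are unchanged, so the assimilation is partial, not total.
The other alternating forms pattern the same way: /x/ → [k] before /d/ (fricative → stop, matching a stop); /ʂ/ → [ʈ] before /ɢ/ (fricative → stop, matching a stop); /ʂ/ → [ʈ] before /p/ (fricative → stop, matching a stop) — only manner changes, and always toward the following segment.
Nothing changes in [ciχʒa], [lotɛʁʂɔ]: there the adjacent consonants already agree in manner (/χ/ and /ʒ/ are both fricatives; /ʁ/ and /ʂ/ are both fricatives), so these forms are consistent with the same rule.
The trigger is the following segment, so the direction is regressive (anticipatory).

regressive manner assimilation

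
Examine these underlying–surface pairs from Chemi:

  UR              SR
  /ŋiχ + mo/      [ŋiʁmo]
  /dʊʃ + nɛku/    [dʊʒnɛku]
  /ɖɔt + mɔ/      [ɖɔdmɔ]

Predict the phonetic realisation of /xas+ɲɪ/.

[xazɲɪ]

The data show regressive voicing assimilation: /χ/ → [ʁ] before /m/; /ʃ/ → [ʒ] before /n/; /t/ → [d] before /m/. In each pair only voicing changes, matching the following consonant, while place and manner stay constant.
/s/ is a voiceless alveolar fricative. The following trigger /ɲ/ is voiced, so /s/ must become voiced as well.
Changing only its voicing to voiced gives [z] — the voiced alveolar fricative.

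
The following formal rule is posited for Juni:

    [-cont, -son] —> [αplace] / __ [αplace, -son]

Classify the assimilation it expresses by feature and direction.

regressive place assimilation

The shared variable α links the value of the place features (abbreviated [place]) on the target to the same value on the neighbouring segment, so place is the feature that assimilates.
The conditioning segment sits to the right of the focus bar, meaning the trigger follows the segment that changes — regressive assimilation.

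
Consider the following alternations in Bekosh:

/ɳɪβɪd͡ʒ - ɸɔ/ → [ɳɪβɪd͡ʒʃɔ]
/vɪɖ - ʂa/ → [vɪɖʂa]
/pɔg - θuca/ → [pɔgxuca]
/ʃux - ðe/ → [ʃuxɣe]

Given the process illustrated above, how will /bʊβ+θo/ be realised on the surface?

The data show progressive place assimilation: /ɸ/ → [ʃ] after /d͡ʒ/; /θ/ → [x] after /g/; /ð/ → [ɣ] after /x/. In each pair only place changes, matching the preceding consonant, while manner and voice stay constant.
Nothing changes in [vɪɖʂa]: there the adjacent consonants already agree in place (/ʂ/ and /ɖ/ are both retroflex), so this form is consistent with the same rule.
The rule targets /θ/ (voiceless dental fricative), which sits after the trigger /β/ (bilabial).
A voiceless bilabial fricative is [ɸ], so the surface segment is [ɸ].

[bʊβɸo]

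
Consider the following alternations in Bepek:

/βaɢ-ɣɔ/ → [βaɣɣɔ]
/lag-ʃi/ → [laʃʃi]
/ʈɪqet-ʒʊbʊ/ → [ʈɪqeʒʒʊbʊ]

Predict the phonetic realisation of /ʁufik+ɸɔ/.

The data show regressive total assimilation (/ɢ/ → [ɣ] before /ɣ/; /g/ → [ʃ] before /ʃ/; /t/ → [ʒ] before /ʒ/): in every case the target segment becomes identical to its following neighbour, copying more than a single feature.
/k/ is the segment targeted by the rule; it sits immediately before /ɸ/, so it assimilates completely and surfaces as [ɸ].

[ʁufiɸɸɔ]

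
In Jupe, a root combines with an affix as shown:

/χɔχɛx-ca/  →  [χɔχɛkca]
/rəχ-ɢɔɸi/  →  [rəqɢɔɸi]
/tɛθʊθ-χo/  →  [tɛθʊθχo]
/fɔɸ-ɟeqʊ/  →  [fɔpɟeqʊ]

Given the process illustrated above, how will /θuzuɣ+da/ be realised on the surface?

The data show regressive manner assimilation: /x/ → [k] before /c/; /χ/ → [q] before /ɢ/; /ɸ/ → [p] before /ɟ/. In each pair only manner changes, matching the following consonant, while place and voice stay constant.
No alternation appears in [tɛθʊθχo]: there the adjacent consonants already agree in manner (/θ/ and /χ/ are both fricatives), so this form is consistent with the same rule.
/ɣ/ is a voiced velar fricative. The following trigger /d/ is a stop, so /ɣ/ must become a stop as well.
Changing only its manner to stop gives [g] — the voiced velar stop.

[θuzugda]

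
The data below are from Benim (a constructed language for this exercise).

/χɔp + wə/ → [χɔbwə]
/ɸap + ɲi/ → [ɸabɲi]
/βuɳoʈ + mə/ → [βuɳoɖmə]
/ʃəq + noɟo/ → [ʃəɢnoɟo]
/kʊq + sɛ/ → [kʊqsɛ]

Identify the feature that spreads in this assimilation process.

voicing

Underlying /p/ is realised as [b] next to /w/; /w/ itself does not change.
/p/ is voiceless while /w/ is voiced; the output [b] is voiced, matching the trigger — so the feature that spreads is voicing.
The same holds elsewhere in the data: /p/ → [b] before /ɲ/ (voiceless → voiced, matching voiced); /ʈ/ → [ɖ] before /m/ (voiceless → voiced, matching voiced); /q/ → [ɢ] before /n/ (voiceless → voiced, matching voiced) — only voicing changes, and always toward the following segment.
No alternation appears in [kʊqsɛ]: there the adjacent consonants already agree in voicing (/q/ and /s/ are both voiceless), so this form is consistent with the same rule.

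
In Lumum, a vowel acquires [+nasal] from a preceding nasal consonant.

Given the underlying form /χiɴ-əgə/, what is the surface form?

/ə/ sits next to the nasal /ɴ/ and is therefore nasalised to [ə̃].

[χiɴə̃gə]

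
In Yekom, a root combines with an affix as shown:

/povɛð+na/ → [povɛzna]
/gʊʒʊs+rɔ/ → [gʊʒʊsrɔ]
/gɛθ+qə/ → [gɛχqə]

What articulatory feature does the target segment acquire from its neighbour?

place

Underlying /ð/ is realised as [z] next to /n/; /n/ itself does not change.
The change dental → alveolar matches the place of the following /n/, identifying this as place assimilation.
Checking the remaining alternation: /θ/ → [χ] before /q/ (dental → uvular, matching uvular) — only place changes, and always toward the following segment.
Nothing changes in [gʊʒʊsrɔ]: there the adjacent consonants already agree in place (/s/ and /r/ are both alveolar), so this form is consistent with the same rule.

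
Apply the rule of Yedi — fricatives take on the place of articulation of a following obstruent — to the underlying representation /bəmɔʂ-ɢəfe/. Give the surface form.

/ʂ/ is a voiceless retroflex fricative. The following trigger /ɢ/ is uvular, so /ʂ/ must become uvular as well.
Changing only its place to uvular gives [χ] — the voiceless uvular fricative.

[bəmɔχɢəfe]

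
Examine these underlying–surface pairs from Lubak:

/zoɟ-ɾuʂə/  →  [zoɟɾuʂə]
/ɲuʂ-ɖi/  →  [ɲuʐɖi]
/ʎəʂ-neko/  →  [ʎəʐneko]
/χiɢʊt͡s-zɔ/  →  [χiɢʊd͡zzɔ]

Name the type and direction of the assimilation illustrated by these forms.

regressive voicing assimilation

Comparing underlying and surface forms, /ʂ/ → [ʐ] is the alternation; the neighbouring /ɖ/ is constant.
/ʂ/ is voiceless while /ɖ/ is voiced; the output [ʐ] is voiced, matching the trigger — so the feature that spreads is voicing.
Place and manner are unchanged, so the assimilation is partial, not total.
Checking the remaining alternations: /ʂ/ → [ʐ] before /n/ (voiceless → voiced, matching voiced); /t͡s/ → [d͡z] before /z/ (voiceless → voiced, matching voiced) — only voicing changes, and always toward the following segment.
No alternation appears in [zoɟɾuʂə]: there the adjacent consonants already agree in voicing (/ɟ/ and /ɾ/ are both voiced), so this form is consistent with the same rule.
Since the segment that changes precedes the conditioning segment, the assimilation is regressive.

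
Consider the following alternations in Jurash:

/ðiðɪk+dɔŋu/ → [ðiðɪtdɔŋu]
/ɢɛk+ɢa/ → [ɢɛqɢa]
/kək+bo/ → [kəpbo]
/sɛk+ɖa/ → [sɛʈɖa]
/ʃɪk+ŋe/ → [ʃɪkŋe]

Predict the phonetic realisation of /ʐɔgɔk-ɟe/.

The data show regressive place assimilation: /k/ → [t] before /d/; /k/ → [q] before /ɢ/; /k/ → [p] before /b/; /k/ → [ʈ] before /ɖ/. In each pair only place changes, matching the following consonant, while manner and voice stay constant.
Nothing changes in [ʃɪkŋe]: there the adjacent consonants already agree in place (/k/ and /ŋ/ are both velar), so this form is consistent with the same rule.
/k/ is a voiceless velar stop. The following trigger /ɟ/ is palatal, so /k/ must become palatal as well.
Changing only its place to palatal gives [c] — the voiceless palatal stop.

[ʐɔgɔcɟe]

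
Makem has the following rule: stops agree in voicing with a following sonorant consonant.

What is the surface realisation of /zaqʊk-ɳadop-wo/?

The rule targets /k/ (voiceless velar stop), which sits before the trigger /ɳ/ (voiced).
A voiced velar stop is [g], so the surface segment is [g].
The same rule applies at the second boundary: /p/ → [b] next to /w/.

[zaqʊgɳadobwo]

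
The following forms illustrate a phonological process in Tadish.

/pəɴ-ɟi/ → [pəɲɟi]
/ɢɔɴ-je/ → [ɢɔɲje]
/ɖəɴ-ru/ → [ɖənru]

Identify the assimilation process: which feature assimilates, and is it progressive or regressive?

regressive place assimilation

Underlying /ɴ/ is realised as [ɲ] next to /ɟ/; /ɟ/ itself does not change.
The change uvular → palatal matches the place of the following /ɟ/, identifying this as place assimilation.
Manner and voice are unchanged, so the assimilation is partial, not total.
Checking the remaining alternations: /ɴ/ → [ɲ] before /j/ (uvular → palatal, matching palatal); /ɴ/ → [n] before /r/ (uvular → alveolar, matching alveolar) — only place changes, and always toward the following segment.
The trigger is the following segment, so the direction is regressive (anticipatory).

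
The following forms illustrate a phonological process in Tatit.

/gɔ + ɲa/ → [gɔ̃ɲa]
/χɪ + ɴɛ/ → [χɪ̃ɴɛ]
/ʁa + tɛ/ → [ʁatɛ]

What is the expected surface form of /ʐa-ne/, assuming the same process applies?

The data show regressive nasality assimilation (vowel nasalisation): /ɔ/ → [ɔ̃] before /ɲ/; /ɪ/ → [ɪ̃] before /ɴ/ — a vowel is nasalised by an immediately following nasal consonant.
No change occurs in [ʁatɛ] because the vowel at the boundary is adjacent to an oral consonant, not a nasal (/a/ next to /t/).
/a/ sits next to the nasal /n/ and is therefore nasalised to [ã].

[ʐãne]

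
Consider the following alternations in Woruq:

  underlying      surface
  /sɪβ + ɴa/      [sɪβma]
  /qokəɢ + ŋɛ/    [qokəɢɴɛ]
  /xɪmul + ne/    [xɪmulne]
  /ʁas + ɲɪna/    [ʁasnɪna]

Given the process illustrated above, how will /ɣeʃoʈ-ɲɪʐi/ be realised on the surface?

[ɣeʃoʈɳɪʐi]

The data show progressive place assimilation: /ɴ/ → [m] after /β/; /ŋ/ → [ɴ] after /ɢ/; /ɲ/ → [n] after /s/. In each pair only place changes, matching the preceding consonant, while manner and voice stay constant.
No alternation appears in [xɪmulne]: there the adjacent consonants already agree in place (/n/ and /l/ are both alveolar), so this form is consistent with the same rule.
The rule targets /ɲ/ (voiced palatal nasal), which sits after the trigger /ʈ/ (retroflex).
Changing only its place to retroflex gives [ɳ] — the voiced retroflex nasal.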